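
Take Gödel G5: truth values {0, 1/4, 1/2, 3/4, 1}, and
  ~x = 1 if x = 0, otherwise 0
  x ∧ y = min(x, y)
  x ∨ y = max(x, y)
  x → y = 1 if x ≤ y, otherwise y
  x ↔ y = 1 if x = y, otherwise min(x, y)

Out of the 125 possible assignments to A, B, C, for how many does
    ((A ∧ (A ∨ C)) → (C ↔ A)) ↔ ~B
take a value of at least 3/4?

32

value 1: 31 assignments (counts)
value 3/4: 1 assignment (counts)
value 1/2: 2 assignments
value 1/4: 3 assignments
value 0: 88 assignments
So 32 of the 125 assignments meet the threshold.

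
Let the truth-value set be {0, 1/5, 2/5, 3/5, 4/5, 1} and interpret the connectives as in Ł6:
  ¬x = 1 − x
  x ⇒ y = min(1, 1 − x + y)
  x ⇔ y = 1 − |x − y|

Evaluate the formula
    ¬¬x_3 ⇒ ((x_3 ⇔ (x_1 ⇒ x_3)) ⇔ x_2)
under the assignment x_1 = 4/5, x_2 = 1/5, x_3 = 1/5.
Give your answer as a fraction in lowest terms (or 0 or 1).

¬x_3 = ¬1/5 = 4/5
¬¬x_3 = ¬4/5 = 1/5
x_1 ⇒ x_3 = 4/5 ⇒ 1/5 = 2/5
x_3 ⇔ (x_1 ⇒ x_3) = 1/5 ⇔ 2/5 = 4/5
(x_3 ⇔ (x_1 ⇒ x_3)) ⇔ x_2 = 4/5 ⇔ 1/5 = 2/5
¬¬x_3 ⇒ ((x_3 ⇔ (x_1 ⇒ x_3)) ⇔ x_2) = 1/5 ⇒ 2/5 = 1

1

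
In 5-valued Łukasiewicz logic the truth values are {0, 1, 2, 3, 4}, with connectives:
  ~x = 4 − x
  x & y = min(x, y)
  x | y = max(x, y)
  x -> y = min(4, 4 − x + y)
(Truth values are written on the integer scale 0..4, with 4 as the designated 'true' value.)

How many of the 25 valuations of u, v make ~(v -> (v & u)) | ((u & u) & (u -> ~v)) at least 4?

2

value 4: 2 assignments (counts)
value 3: 6 assignments
value 2: 9 assignments
value 1: 6 assignments
value 0: 2 assignments
So 2 of the 25 assignments meet the threshold.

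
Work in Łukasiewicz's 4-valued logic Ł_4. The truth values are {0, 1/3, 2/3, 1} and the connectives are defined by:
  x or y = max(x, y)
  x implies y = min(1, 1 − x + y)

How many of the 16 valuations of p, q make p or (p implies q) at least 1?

13

p = 0, q = 0 ↦ 1  ≥
p = 0, q = 1/3 ↦ 1  ≥
p = 0, q = 2/3 ↦ 1  ≥
p = 0, q = 1 ↦ 1  ≥
p = 1/3, q = 0 ↦ 2/3  <
p = 1/3, q = 1/3 ↦ 1  ≥
p = 1/3, q = 2/3 ↦ 1  ≥
p = 1/3, q = 1 ↦ 1  ≥
p = 2/3, q = 0 ↦ 2/3  <
p = 2/3, q = 1/3 ↦ 2/3  <
p = 2/3, q = 2/3 ↦ 1  ≥
p = 2/3, q = 1 ↦ 1  ≥
p = 1, q = 0 ↦ 1  ≥
p = 1, q = 1/3 ↦ 1  ≥
p = 1, q = 2/3 ↦ 1  ≥
p = 1, q = 1 ↦ 1  ≥
So 13 of the 16 assignments meet the threshold.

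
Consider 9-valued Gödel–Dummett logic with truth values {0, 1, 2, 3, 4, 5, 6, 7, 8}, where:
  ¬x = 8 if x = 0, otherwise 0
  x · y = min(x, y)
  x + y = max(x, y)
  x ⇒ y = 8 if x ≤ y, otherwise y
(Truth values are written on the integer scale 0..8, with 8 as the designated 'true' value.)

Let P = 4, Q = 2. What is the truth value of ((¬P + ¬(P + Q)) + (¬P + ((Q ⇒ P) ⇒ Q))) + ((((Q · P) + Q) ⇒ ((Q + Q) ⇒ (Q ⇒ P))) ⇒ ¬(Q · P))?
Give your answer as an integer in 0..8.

2

¬P = ¬4 = 0
P + Q = 4 + 2 = 4
¬(P + Q) = ¬4 = 0
¬P + ¬(P + Q) = 0 + 0 = 0
¬P = ¬4 = 0
Q ⇒ P = 2 ⇒ 4 = 8
(Q ⇒ P) ⇒ Q = 8 ⇒ 2 = 2
¬P + ((Q ⇒ P) ⇒ Q) = 0 + 2 = 2
(¬P + ¬(P + Q)) + (¬P + ((Q ⇒ P) ⇒ Q)) = 0 + 2 = 2
Q · P = 2 · 4 = 2
(Q · P) + Q = 2 + 2 = 2
Q + Q = 2 + 2 = 2
Q ⇒ P = 2 ⇒ 4 = 8
(Q + Q) ⇒ (Q ⇒ P) = 2 ⇒ 8 = 8
((Q · P) + Q) ⇒ ((Q + Q) ⇒ (Q ⇒ P)) = 2 ⇒ 8 = 8
Q · P = 2 · 4 = 2
¬(Q · P) = ¬2 = 0
(((Q · P) + Q) ⇒ ((Q + Q) ⇒ (Q ⇒ P))) ⇒ ¬(Q · P) = 8 ⇒ 0 = 0
((¬P + ¬(P + Q)) + (¬P + ((Q ⇒ P) ⇒ Q))) + ((((Q · P) + Q) ⇒ ((Q + Q) ⇒ (Q ⇒ P))) ⇒ ¬(Q · P)) = 2 + 0 = 2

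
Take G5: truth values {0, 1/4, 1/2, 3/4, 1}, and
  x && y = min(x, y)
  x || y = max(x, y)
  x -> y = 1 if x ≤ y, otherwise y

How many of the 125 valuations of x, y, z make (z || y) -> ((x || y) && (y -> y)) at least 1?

95

value 1: 95 assignments (counts)
value 3/4: 7 assignments
value 1/2: 10 assignments
value 1/4: 9 assignments
value 0: 4 assignments
So 95 of the 125 assignments meet the threshold.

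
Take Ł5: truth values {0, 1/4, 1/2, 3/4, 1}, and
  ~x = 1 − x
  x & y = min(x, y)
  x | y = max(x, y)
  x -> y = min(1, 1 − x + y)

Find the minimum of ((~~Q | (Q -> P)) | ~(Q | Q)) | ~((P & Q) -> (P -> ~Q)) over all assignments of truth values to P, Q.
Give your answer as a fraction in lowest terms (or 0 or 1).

Take P = 0, Q = 1/2:
~Q = ~1/2 = 1/2
~~Q = ~1/2 = 1/2
Q -> P = 1/2 -> 0 = 1/2
~~Q | (Q -> P) = 1/2 | 1/2 = 1/2
Q | Q = 1/2 | 1/2 = 1/2
~(Q | Q) = ~1/2 = 1/2
(~~Q | (Q -> P)) | ~(Q | Q) = 1/2 | 1/2 = 1/2
P & Q = 0 & 1/2 = 0
~Q = ~1/2 = 1/2
P -> ~Q = 0 -> 1/2 = 1
(P & Q) -> (P -> ~Q) = 0 -> 1 = 1
~((P & Q) -> (P -> ~Q)) = ~1 = 0
((~~Q | (Q -> P)) | ~(Q | Q)) | ~((P & Q) -> (P -> ~Q)) = 1/2 | 0 = 1/2
No assignment yields a value below 1/2, so this is the minimum.

1/2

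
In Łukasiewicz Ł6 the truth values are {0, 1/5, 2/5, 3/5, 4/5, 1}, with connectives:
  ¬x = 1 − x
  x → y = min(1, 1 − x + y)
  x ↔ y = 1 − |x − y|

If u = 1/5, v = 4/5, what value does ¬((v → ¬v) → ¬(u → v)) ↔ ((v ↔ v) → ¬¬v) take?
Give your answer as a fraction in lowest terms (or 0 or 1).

3/5

¬v = ¬4/5 = 1/5
v → ¬v = 4/5 → 1/5 = 2/5
u → v = 1/5 → 4/5 = 1
¬(u → v) = ¬1 = 0
(v → ¬v) → ¬(u → v) = 2/5 → 0 = 3/5
¬((v → ¬v) → ¬(u → v)) = ¬3/5 = 2/5
v ↔ v = 4/5 ↔ 4/5 = 1
¬v = ¬4/5 = 1/5
¬¬v = ¬1/5 = 4/5
(v ↔ v) → ¬¬v = 1 → 4/5 = 4/5
¬((v → ¬v) → ¬(u → v)) ↔ ((v ↔ v) → ¬¬v) = 2/5 ↔ 4/5 = 3/5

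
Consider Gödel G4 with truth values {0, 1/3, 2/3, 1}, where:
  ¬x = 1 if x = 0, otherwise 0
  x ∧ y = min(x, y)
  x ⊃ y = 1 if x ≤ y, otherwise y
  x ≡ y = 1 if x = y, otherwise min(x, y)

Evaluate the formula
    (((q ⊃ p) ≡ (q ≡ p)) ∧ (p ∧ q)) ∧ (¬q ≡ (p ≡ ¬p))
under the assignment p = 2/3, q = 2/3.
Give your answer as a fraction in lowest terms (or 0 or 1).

2/3

q ⊃ p = 2/3 ⊃ 2/3 = 1
q ≡ p = 2/3 ≡ 2/3 = 1
(q ⊃ p) ≡ (q ≡ p) = 1 ≡ 1 = 1
p ∧ q = 2/3 ∧ 2/3 = 2/3
((q ⊃ p) ≡ (q ≡ p)) ∧ (p ∧ q) = 1 ∧ 2/3 = 2/3
¬q = ¬2/3 = 0
¬p = ¬2/3 = 0
p ≡ ¬p = 2/3 ≡ 0 = 0
¬q ≡ (p ≡ ¬p) = 0 ≡ 0 = 1
(((q ⊃ p) ≡ (q ≡ p)) ∧ (p ∧ q)) ∧ (¬q ≡ (p ≡ ¬p)) = 2/3 ∧ 1 = 2/3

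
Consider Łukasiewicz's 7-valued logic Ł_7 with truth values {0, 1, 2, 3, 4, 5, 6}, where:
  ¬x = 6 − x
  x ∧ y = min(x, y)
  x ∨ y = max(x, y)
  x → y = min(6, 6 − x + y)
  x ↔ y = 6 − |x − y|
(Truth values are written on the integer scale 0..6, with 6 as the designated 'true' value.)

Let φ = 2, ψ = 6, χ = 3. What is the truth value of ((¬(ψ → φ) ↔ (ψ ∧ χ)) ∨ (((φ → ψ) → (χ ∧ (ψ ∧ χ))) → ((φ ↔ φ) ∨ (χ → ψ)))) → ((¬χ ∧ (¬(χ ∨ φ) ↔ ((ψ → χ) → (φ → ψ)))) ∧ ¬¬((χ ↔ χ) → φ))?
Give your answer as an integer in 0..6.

2

ψ → φ = 6 → 2 = 2
¬(ψ → φ) = ¬2 = 4
ψ ∧ χ = 6 ∧ 3 = 3
¬(ψ → φ) ↔ (ψ ∧ χ) = 4 ↔ 3 = 5
φ → ψ = 2 → 6 = 6
ψ ∧ χ = 6 ∧ 3 = 3
χ ∧ (ψ ∧ χ) = 3 ∧ 3 = 3
(φ → ψ) → (χ ∧ (ψ ∧ χ)) = 6 → 3 = 3
φ ↔ φ = 2 ↔ 2 = 6
χ → ψ = 3 → 6 = 6
(φ ↔ φ) ∨ (χ → ψ) = 6 ∨ 6 = 6
((φ → ψ) → (χ ∧ (ψ ∧ χ))) → ((φ ↔ φ) ∨ (χ → ψ)) = 3 → 6 = 6
(¬(ψ → φ) ↔ (ψ ∧ χ)) ∨ (((φ → ψ) → (χ ∧ (ψ ∧ χ))) → ((φ ↔ φ) ∨ (χ → ψ))) = 5 ∨ 6 = 6
¬χ = ¬3 = 3
χ ∨ φ = 3 ∨ 2 = 3
¬(χ ∨ φ) = ¬3 = 3
ψ → χ = 6 → 3 = 3
φ → ψ = 2 → 6 = 6
(ψ → χ) → (φ → ψ) = 3 → 6 = 6
¬(χ ∨ φ) ↔ ((ψ → χ) → (φ → ψ)) = 3 ↔ 6 = 3
¬χ ∧ (¬(χ ∨ φ) ↔ ((ψ → χ) → (φ → ψ))) = 3 ∧ 3 = 3
χ ↔ χ = 3 ↔ 3 = 6
(χ ↔ χ) → φ = 6 → 2 = 2
¬((χ ↔ χ) → φ) = ¬2 = 4
¬¬((χ ↔ χ) → φ) = ¬4 = 2
(¬χ ∧ (¬(χ ∨ φ) ↔ ((ψ → χ) → (φ → ψ)))) ∧ ¬¬((χ ↔ χ) → φ) = 3 ∧ 2 = 2
((¬(ψ → φ) ↔ (ψ ∧ χ)) ∨ (((φ → ψ) → (χ ∧ (ψ ∧ χ))) → ((φ ↔ φ) ∨ (χ → ψ)))) → ((¬χ ∧ (¬(χ ∨ φ) ↔ ((ψ → χ) → (φ → ψ)))) ∧ ¬¬((χ ↔ χ) → φ)) = 6 → 2 = 2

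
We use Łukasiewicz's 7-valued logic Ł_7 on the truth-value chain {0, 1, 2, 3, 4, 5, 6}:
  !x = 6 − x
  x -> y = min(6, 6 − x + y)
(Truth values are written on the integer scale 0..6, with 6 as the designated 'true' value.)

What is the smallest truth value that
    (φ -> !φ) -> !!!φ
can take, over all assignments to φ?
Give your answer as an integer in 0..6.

Take φ = 3:
!φ = !3 = 3
φ -> !φ = 3 -> 3 = 6
!φ = !3 = 3
!!φ = !3 = 3
!!!φ = !3 = 3
(φ -> !φ) -> !!!φ = 6 -> 3 = 3
No assignment yields a value below 3, so this is the minimum.

3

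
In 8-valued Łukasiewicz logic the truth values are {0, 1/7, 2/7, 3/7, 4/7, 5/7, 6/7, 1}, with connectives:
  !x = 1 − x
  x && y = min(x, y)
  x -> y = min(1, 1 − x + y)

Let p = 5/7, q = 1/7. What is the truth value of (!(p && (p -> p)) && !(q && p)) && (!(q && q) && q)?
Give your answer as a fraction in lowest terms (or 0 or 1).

p -> p = 5/7 -> 5/7 = 1
p && (p -> p) = 5/7 && 1 = 5/7
!(p && (p -> p)) = !5/7 = 2/7
q && p = 1/7 && 5/7 = 1/7
!(q && p) = !1/7 = 6/7
!(p && (p -> p)) && !(q && p) = 2/7 && 6/7 = 2/7
q && q = 1/7 && 1/7 = 1/7
!(q && q) = !1/7 = 6/7
!(q && q) && q = 6/7 && 1/7 = 1/7
(!(p && (p -> p)) && !(q && p)) && (!(q && q) && q) = 2/7 && 1/7 = 1/7

1/7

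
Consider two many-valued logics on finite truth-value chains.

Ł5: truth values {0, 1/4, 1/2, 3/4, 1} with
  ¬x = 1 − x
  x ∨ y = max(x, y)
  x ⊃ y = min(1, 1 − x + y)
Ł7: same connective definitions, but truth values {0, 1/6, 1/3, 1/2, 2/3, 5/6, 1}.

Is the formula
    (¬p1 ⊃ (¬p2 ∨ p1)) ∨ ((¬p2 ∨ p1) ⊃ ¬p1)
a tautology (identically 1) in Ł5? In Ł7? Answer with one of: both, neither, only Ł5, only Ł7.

both

In Ł5: every assignment gives 1 — tautology.
In Ł7: every assignment gives 1 — tautology.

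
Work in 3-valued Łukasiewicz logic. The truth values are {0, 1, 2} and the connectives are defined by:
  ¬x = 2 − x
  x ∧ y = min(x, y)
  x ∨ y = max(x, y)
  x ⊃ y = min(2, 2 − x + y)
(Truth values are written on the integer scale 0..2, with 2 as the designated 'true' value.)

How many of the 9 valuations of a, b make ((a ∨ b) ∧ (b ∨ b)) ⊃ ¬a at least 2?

a = 0, b = 0 ↦ 2  ≥
a = 0, b = 1 ↦ 2  ≥
a = 0, b = 2 ↦ 2  ≥
a = 1, b = 0 ↦ 2  ≥
a = 1, b = 1 ↦ 2  ≥
a = 1, b = 2 ↦ 1  <
a = 2, b = 0 ↦ 2  ≥
a = 2, b = 1 ↦ 1  <
a = 2, b = 2 ↦ 0  <
So 6 of the 9 assignments meet the threshold.

6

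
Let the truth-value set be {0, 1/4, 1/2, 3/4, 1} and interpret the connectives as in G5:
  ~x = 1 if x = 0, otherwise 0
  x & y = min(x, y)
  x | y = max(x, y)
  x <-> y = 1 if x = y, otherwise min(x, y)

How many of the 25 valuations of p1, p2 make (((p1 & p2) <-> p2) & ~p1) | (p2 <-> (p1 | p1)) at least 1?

value 1: 5 assignments (counts)
value 3/4: 2 assignments
value 1/2: 4 assignments
value 1/4: 6 assignments
value 0: 8 assignments
So 5 of the 25 assignments meet the threshold.

5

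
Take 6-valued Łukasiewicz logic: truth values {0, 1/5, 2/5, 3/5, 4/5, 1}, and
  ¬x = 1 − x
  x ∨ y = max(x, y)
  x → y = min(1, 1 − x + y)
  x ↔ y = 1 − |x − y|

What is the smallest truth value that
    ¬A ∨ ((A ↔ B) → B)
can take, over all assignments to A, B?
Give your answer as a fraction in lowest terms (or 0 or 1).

Take A = 2/5, B = 0:
¬A = ¬2/5 = 3/5
A ↔ B = 2/5 ↔ 0 = 3/5
(A ↔ B) → B = 3/5 → 0 = 2/5
¬A ∨ ((A ↔ B) → B) = 3/5 ∨ 2/5 = 3/5
No assignment yields a value below 3/5, so this is the minimum.

3/5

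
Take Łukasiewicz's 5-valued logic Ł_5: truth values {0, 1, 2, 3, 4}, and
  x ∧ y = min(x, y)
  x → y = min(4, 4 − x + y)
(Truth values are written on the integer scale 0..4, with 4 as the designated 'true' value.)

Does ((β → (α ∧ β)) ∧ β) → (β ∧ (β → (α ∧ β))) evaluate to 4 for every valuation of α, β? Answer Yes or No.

At α = 0, β = 1, for instance:
α ∧ β = 0 ∧ 1 = 0
β → (α ∧ β) = 1 → 0 = 3
(β → (α ∧ β)) ∧ β = 3 ∧ 1 = 1
β ∧ (β → (α ∧ β)) = 1 ∧ 3 = 1
((β → (α ∧ β)) ∧ β) → (β ∧ (β → (α ∧ β))) = 1 → 1 = 4
and checking the remaining 24 assignments likewise gives ≥ 4 in every case.

Yes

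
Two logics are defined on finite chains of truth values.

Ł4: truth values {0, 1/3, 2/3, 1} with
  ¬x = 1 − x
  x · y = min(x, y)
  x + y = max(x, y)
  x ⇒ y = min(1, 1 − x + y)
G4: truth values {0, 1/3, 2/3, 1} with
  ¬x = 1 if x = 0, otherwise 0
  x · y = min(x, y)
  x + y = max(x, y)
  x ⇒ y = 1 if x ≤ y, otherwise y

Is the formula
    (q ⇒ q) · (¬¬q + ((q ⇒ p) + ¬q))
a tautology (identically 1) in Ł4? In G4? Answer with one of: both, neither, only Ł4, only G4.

In Ł4: at p = 0, q = 1/3 the value is 2/3 — not a tautology.
In G4: every assignment gives 1 — tautology.

only G4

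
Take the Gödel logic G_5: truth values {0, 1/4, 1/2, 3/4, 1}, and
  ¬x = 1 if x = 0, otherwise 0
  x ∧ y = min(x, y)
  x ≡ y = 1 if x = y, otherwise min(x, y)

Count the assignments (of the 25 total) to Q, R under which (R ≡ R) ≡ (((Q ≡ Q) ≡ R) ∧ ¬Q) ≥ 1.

1

value 1: 1 assignment (counts)
value 3/4: 1 assignment
value 1/2: 1 assignment
value 1/4: 1 assignment
value 0: 21 assignments
So 1 of the 25 assignments meets the threshold.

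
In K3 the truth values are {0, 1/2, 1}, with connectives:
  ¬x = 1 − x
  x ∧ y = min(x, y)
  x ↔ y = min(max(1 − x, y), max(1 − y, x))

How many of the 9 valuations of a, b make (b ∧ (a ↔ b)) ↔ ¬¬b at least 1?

a = 0, b = 0 ↦ 1  ≥
a = 0, b = 1/2 ↦ 1/2  <
a = 0, b = 1 ↦ 0  <
a = 1/2, b = 0 ↦ 1  ≥
a = 1/2, b = 1/2 ↦ 1/2  <
a = 1/2, b = 1 ↦ 1/2  <
a = 1, b = 0 ↦ 1  ≥
a = 1, b = 1/2 ↦ 1/2  <
a = 1, b = 1 ↦ 1  ≥
So 4 of the 9 assignments meet the threshold.

4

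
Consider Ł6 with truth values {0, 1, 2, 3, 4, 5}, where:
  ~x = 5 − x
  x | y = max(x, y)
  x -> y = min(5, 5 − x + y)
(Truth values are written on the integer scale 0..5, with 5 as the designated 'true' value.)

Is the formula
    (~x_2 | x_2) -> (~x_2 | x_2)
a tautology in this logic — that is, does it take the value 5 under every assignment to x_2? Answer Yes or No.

x_2 = 0 ↦ 5
x_2 = 1 ↦ 5
x_2 = 2 ↦ 5
x_2 = 3 ↦ 5
x_2 = 4 ↦ 5
x_2 = 5 ↦ 5
Every assignment gives a value ≥ 5.

Yes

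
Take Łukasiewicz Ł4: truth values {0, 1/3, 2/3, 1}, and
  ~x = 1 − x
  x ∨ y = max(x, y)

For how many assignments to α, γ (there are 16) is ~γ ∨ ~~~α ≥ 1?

α = 0, γ = 0 ↦ 1  ≥
α = 0, γ = 1/3 ↦ 1  ≥
α = 0, γ = 2/3 ↦ 1  ≥
α = 0, γ = 1 ↦ 1  ≥
α = 1/3, γ = 0 ↦ 1  ≥
α = 1/3, γ = 1/3 ↦ 2/3  <
α = 1/3, γ = 2/3 ↦ 2/3  <
α = 1/3, γ = 1 ↦ 2/3  <
α = 2/3, γ = 0 ↦ 1  ≥
α = 2/3, γ = 1/3 ↦ 2/3  <
α = 2/3, γ = 2/3 ↦ 1/3  <
α = 2/3, γ = 1 ↦ 1/3  <
α = 1, γ = 0 ↦ 1  ≥
α = 1, γ = 1/3 ↦ 2/3  <
α = 1, γ = 2/3 ↦ 1/3  <
α = 1, γ = 1 ↦ 0  <
So 7 of the 16 assignments meet the threshold.

7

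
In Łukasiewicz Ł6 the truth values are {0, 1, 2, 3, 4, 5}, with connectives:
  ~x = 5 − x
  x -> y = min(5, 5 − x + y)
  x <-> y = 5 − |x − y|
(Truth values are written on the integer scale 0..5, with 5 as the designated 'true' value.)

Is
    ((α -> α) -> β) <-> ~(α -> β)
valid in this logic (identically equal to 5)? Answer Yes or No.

Counterexample: take α = 0, β = 1.
α -> α = 0 -> 0 = 5
(α -> α) -> β = 5 -> 1 = 1
α -> β = 0 -> 1 = 5
~(α -> β) = ~5 = 0
((α -> α) -> β) <-> ~(α -> β) = 1 <-> 0 = 4
This gives 4 ≠ 5.

No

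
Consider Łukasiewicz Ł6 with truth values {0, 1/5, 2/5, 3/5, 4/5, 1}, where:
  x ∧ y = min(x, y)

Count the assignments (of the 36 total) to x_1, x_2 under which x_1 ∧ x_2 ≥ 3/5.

value 1: 1 assignment (counts)
value 4/5: 3 assignments (counts)
value 3/5: 5 assignments (counts)
value 2/5: 7 assignments
value 1/5: 9 assignments
value 0: 11 assignments
So 9 of the 36 assignments meet the threshold.

9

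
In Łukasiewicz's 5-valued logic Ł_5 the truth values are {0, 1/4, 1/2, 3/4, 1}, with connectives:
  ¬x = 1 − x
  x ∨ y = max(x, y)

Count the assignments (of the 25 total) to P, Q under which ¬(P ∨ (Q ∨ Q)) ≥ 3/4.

value 1: 1 assignment (counts)
value 3/4: 3 assignments (counts)
value 1/2: 5 assignments
value 1/4: 7 assignments
value 0: 9 assignments
So 4 of the 25 assignments meet the threshold.

4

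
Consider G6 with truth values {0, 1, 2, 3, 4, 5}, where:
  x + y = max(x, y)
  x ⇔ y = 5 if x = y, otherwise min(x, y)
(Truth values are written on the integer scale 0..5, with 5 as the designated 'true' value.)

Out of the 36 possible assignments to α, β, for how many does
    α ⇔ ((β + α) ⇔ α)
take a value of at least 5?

value 5: 21 assignments (counts)
value 4: 5 assignments
value 3: 4 assignments
value 2: 3 assignments
value 1: 2 assignments
value 0: 1 assignment
So 21 of the 36 assignments meet the threshold.

21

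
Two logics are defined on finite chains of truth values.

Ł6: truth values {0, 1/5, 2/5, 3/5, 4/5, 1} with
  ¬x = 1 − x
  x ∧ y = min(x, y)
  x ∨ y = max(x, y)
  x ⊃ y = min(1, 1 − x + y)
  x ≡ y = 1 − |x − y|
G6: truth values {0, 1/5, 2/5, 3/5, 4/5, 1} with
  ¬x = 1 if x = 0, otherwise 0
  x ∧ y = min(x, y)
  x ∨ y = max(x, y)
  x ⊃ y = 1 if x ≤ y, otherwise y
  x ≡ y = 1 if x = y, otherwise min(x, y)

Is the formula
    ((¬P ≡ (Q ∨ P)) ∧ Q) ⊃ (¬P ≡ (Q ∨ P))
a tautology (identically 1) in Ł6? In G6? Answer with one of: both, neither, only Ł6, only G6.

both

In Ł6: every assignment gives 1 — tautology.
In G6: every assignment gives 1 — tautology.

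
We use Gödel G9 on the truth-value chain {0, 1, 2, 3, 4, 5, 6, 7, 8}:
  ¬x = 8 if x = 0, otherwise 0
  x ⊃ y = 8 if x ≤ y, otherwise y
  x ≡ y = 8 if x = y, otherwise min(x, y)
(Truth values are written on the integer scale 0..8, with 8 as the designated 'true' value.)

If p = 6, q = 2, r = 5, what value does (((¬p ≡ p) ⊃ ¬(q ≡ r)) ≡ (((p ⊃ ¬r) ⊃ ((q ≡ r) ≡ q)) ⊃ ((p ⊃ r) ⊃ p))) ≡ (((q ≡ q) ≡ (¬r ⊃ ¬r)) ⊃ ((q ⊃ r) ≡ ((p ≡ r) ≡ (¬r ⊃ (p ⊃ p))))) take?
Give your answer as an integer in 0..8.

¬p = ¬6 = 0
¬p ≡ p = 0 ≡ 6 = 0
q ≡ r = 2 ≡ 5 = 2
¬(q ≡ r) = ¬2 = 0
(¬p ≡ p) ⊃ ¬(q ≡ r) = 0 ⊃ 0 = 8
¬r = ¬5 = 0
p ⊃ ¬r = 6 ⊃ 0 = 0
q ≡ r = 2 ≡ 5 = 2
(q ≡ r) ≡ q = 2 ≡ 2 = 8
(p ⊃ ¬r) ⊃ ((q ≡ r) ≡ q) = 0 ⊃ 8 = 8
p ⊃ r = 6 ⊃ 5 = 5
(p ⊃ r) ⊃ p = 5 ⊃ 6 = 8
((p ⊃ ¬r) ⊃ ((q ≡ r) ≡ q)) ⊃ ((p ⊃ r) ⊃ p) = 8 ⊃ 8 = 8
((¬p ≡ p) ⊃ ¬(q ≡ r)) ≡ (((p ⊃ ¬r) ⊃ ((q ≡ r) ≡ q)) ⊃ ((p ⊃ r) ⊃ p)) = 8 ≡ 8 = 8
q ≡ q = 2 ≡ 2 = 8
¬r = ¬5 = 0
¬r = ¬5 = 0
¬r ⊃ ¬r = 0 ⊃ 0 = 8
(q ≡ q) ≡ (¬r ⊃ ¬r) = 8 ≡ 8 = 8
q ⊃ r = 2 ⊃ 5 = 8
p ≡ r = 6 ≡ 5 = 5
¬r = ¬5 = 0
p ⊃ p = 6 ⊃ 6 = 8
¬r ⊃ (p ⊃ p) = 0 ⊃ 8 = 8
(p ≡ r) ≡ (¬r ⊃ (p ⊃ p)) = 5 ≡ 8 = 5
(q ⊃ r) ≡ ((p ≡ r) ≡ (¬r ⊃ (p ⊃ p))) = 8 ≡ 5 = 5
((q ≡ q) ≡ (¬r ⊃ ¬r)) ⊃ ((q ⊃ r) ≡ ((p ≡ r) ≡ (¬r ⊃ (p ⊃ p)))) = 8 ⊃ 5 = 5
(((¬p ≡ p) ⊃ ¬(q ≡ r)) ≡ (((p ⊃ ¬r) ⊃ ((q ≡ r) ≡ q)) ⊃ ((p ⊃ r) ⊃ p))) ≡ (((q ≡ q) ≡ (¬r ⊃ ¬r)) ⊃ ((q ⊃ r) ≡ ((p ≡ r) ≡ (¬r ⊃ (p ⊃ p))))) = 8 ≡ 5 = 5

5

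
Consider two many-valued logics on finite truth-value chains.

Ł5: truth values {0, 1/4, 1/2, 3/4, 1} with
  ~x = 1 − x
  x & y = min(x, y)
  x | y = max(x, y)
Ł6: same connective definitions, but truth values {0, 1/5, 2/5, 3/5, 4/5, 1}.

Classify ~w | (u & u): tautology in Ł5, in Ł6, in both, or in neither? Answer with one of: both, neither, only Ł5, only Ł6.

neither

In Ł5: at u = 0, w = 1/4 the value is 3/4 — not a tautology.
In Ł6: at u = 0, w = 1/5 the value is 4/5 — not a tautology.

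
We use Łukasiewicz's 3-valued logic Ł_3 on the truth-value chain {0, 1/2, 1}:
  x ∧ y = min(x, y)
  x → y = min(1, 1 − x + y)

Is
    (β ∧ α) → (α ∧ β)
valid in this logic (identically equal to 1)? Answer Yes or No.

α = 0, β = 0 ↦ 1
α = 0, β = 1/2 ↦ 1
α = 0, β = 1 ↦ 1
α = 1/2, β = 0 ↦ 1
α = 1/2, β = 1/2 ↦ 1
α = 1/2, β = 1 ↦ 1
α = 1, β = 0 ↦ 1
α = 1, β = 1/2 ↦ 1
α = 1, β = 1 ↦ 1
Every assignment gives a value ≥ 1.

Yes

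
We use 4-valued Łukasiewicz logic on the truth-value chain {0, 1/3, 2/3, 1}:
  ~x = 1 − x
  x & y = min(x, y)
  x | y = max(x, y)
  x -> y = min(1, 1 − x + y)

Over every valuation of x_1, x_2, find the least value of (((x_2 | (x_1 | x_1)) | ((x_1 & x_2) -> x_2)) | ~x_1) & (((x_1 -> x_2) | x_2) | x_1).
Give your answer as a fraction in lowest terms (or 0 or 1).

2/3

Take x_1 = 1/3, x_2 = 0:
x_1 | x_1 = 1/3 | 1/3 = 1/3
x_2 | (x_1 | x_1) = 0 | 1/3 = 1/3
x_1 & x_2 = 1/3 & 0 = 0
(x_1 & x_2) -> x_2 = 0 -> 0 = 1
(x_2 | (x_1 | x_1)) | ((x_1 & x_2) -> x_2) = 1/3 | 1 = 1
~x_1 = ~1/3 = 2/3
((x_2 | (x_1 | x_1)) | ((x_1 & x_2) -> x_2)) | ~x_1 = 1 | 2/3 = 1
x_1 -> x_2 = 1/3 -> 0 = 2/3
(x_1 -> x_2) | x_2 = 2/3 | 0 = 2/3
((x_1 -> x_2) | x_2) | x_1 = 2/3 | 1/3 = 2/3
(((x_2 | (x_1 | x_1)) | ((x_1 & x_2) -> x_2)) | ~x_1) & (((x_1 -> x_2) | x_2) | x_1) = 1 & 2/3 = 2/3
No assignment yields a value below 2/3, so this is the minimum.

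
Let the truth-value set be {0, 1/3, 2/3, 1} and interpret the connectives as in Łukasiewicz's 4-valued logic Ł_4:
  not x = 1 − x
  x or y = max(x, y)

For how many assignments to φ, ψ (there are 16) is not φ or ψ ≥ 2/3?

φ = 0, ψ = 0 ↦ 1  ≥
φ = 0, ψ = 1/3 ↦ 1  ≥
φ = 0, ψ = 2/3 ↦ 1  ≥
φ = 0, ψ = 1 ↦ 1  ≥
φ = 1/3, ψ = 0 ↦ 2/3  ≥
φ = 1/3, ψ = 1/3 ↦ 2/3  ≥
φ = 1/3, ψ = 2/3 ↦ 2/3  ≥
φ = 1/3, ψ = 1 ↦ 1  ≥
φ = 2/3, ψ = 0 ↦ 1/3  <
φ = 2/3, ψ = 1/3 ↦ 1/3  <
φ = 2/3, ψ = 2/3 ↦ 2/3  ≥
φ = 2/3, ψ = 1 ↦ 1  ≥
φ = 1, ψ = 0 ↦ 0  <
φ = 1, ψ = 1/3 ↦ 1/3  <
φ = 1, ψ = 2/3 ↦ 2/3  ≥
φ = 1, ψ = 1 ↦ 1  ≥
So 12 of the 16 assignments meet the threshold.

12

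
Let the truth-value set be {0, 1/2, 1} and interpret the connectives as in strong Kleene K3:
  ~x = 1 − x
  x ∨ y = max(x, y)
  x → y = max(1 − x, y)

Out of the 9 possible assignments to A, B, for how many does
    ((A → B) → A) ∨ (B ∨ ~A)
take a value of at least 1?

A = 0, B = 0 ↦ 1  ≥
A = 0, B = 1/2 ↦ 1  ≥
A = 0, B = 1 ↦ 1  ≥
A = 1/2, B = 0 ↦ 1/2  <
A = 1/2, B = 1/2 ↦ 1/2  <
A = 1/2, B = 1 ↦ 1  ≥
A = 1, B = 0 ↦ 1  ≥
A = 1, B = 1/2 ↦ 1  ≥
A = 1, B = 1 ↦ 1  ≥
So 7 of the 9 assignments meet the threshold.

7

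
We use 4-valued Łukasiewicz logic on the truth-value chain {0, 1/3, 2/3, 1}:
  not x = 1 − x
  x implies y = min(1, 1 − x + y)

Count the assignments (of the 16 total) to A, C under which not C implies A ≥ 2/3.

13

A = 0, C = 0 ↦ 0  <
A = 0, C = 1/3 ↦ 1/3  <
A = 0, C = 2/3 ↦ 2/3  ≥
A = 0, C = 1 ↦ 1  ≥
A = 1/3, C = 0 ↦ 1/3  <
A = 1/3, C = 1/3 ↦ 2/3  ≥
A = 1/3, C = 2/3 ↦ 1  ≥
A = 1/3, C = 1 ↦ 1  ≥
A = 2/3, C = 0 ↦ 2/3  ≥
A = 2/3, C = 1/3 ↦ 1  ≥
A = 2/3, C = 2/3 ↦ 1  ≥
A = 2/3, C = 1 ↦ 1  ≥
A = 1, C = 0 ↦ 1  ≥
A = 1, C = 1/3 ↦ 1  ≥
A = 1, C = 2/3 ↦ 1  ≥
A = 1, C = 1 ↦ 1  ≥
So 13 of the 16 assignments meet the threshold.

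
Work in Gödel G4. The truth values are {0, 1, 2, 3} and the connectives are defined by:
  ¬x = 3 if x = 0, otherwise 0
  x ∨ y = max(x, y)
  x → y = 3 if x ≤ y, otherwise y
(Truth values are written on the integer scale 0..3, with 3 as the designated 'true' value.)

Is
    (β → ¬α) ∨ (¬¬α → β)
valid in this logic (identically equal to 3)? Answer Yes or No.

No

Counterexample: take α = 1, β = 1.
¬α = ¬1 = 0
β → ¬α = 1 → 0 = 0
¬α = ¬1 = 0
¬¬α = ¬0 = 3
¬¬α → β = 3 → 1 = 1
(β → ¬α) ∨ (¬¬α → β) = 0 ∨ 1 = 1
This gives 1 ≠ 3.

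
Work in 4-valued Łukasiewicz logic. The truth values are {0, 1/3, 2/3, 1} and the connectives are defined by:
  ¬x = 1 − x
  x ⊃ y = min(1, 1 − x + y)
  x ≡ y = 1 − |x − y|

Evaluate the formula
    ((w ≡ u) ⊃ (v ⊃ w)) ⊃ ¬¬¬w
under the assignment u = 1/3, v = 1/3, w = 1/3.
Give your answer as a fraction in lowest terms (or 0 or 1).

w ≡ u = 1/3 ≡ 1/3 = 1
v ⊃ w = 1/3 ⊃ 1/3 = 1
(w ≡ u) ⊃ (v ⊃ w) = 1 ⊃ 1 = 1
¬w = ¬1/3 = 2/3
¬¬w = ¬2/3 = 1/3
¬¬¬w = ¬1/3 = 2/3
((w ≡ u) ⊃ (v ⊃ w)) ⊃ ¬¬¬w = 1 ⊃ 2/3 = 2/3

2/3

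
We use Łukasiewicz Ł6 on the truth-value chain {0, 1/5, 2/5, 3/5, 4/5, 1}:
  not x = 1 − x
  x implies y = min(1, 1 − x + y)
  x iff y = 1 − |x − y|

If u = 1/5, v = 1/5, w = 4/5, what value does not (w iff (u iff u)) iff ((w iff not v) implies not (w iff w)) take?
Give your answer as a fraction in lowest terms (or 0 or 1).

u iff u = 1/5 iff 1/5 = 1
w iff (u iff u) = 4/5 iff 1 = 4/5
not (w iff (u iff u)) = not 4/5 = 1/5
not v = not 1/5 = 4/5
w iff not v = 4/5 iff 4/5 = 1
w iff w = 4/5 iff 4/5 = 1
not (w iff w) = not 1 = 0
(w iff not v) implies not (w iff w) = 1 implies 0 = 0
not (w iff (u iff u)) iff ((w iff not v) implies not (w iff w)) = 1/5 iff 0 = 4/5

4/5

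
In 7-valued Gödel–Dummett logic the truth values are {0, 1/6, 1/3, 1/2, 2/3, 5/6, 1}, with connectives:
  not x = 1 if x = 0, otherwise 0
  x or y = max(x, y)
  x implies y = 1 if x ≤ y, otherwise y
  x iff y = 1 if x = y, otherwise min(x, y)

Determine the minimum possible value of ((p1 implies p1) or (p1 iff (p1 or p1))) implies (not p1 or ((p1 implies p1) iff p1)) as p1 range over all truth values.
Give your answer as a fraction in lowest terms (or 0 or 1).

Take p1 = 1/6:
p1 implies p1 = 1/6 implies 1/6 = 1
p1 or p1 = 1/6 or 1/6 = 1/6
p1 iff (p1 or p1) = 1/6 iff 1/6 = 1
(p1 implies p1) or (p1 iff (p1 or p1)) = 1 or 1 = 1
not p1 = not 1/6 = 0
p1 implies p1 = 1/6 implies 1/6 = 1
(p1 implies p1) iff p1 = 1 iff 1/6 = 1/6
not p1 or ((p1 implies p1) iff p1) = 0 or 1/6 = 1/6
((p1 implies p1) or (p1 iff (p1 or p1))) implies (not p1 or ((p1 implies p1) iff p1)) = 1 implies 1/6 = 1/6
No assignment yields a value below 1/6, so this is the minimum.

1/6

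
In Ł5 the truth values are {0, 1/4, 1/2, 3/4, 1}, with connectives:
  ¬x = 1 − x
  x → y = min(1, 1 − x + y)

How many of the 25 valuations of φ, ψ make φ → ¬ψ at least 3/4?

19

value 1: 15 assignments (counts)
value 3/4: 4 assignments (counts)
value 1/2: 3 assignments
value 1/4: 2 assignments
value 0: 1 assignment
So 19 of the 25 assignments meet the threshold.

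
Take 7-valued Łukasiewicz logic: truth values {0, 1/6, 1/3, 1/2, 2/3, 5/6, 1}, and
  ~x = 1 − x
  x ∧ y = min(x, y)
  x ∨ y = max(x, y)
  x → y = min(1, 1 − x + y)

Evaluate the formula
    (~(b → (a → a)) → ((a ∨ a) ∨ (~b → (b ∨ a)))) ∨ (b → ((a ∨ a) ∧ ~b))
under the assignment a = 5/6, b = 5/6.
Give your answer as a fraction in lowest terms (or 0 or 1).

a → a = 5/6 → 5/6 = 1
b → (a → a) = 5/6 → 1 = 1
~(b → (a → a)) = ~1 = 0
a ∨ a = 5/6 ∨ 5/6 = 5/6
~b = ~5/6 = 1/6
b ∨ a = 5/6 ∨ 5/6 = 5/6
~b → (b ∨ a) = 1/6 → 5/6 = 1
(a ∨ a) ∨ (~b → (b ∨ a)) = 5/6 ∨ 1 = 1
~(b → (a → a)) → ((a ∨ a) ∨ (~b → (b ∨ a))) = 0 → 1 = 1
a ∨ a = 5/6 ∨ 5/6 = 5/6
~b = ~5/6 = 1/6
(a ∨ a) ∧ ~b = 5/6 ∧ 1/6 = 1/6
b → ((a ∨ a) ∧ ~b) = 5/6 → 1/6 = 1/3
(~(b → (a → a)) → ((a ∨ a) ∨ (~b → (b ∨ a)))) ∨ (b → ((a ∨ a) ∧ ~b)) = 1 ∨ 1/3 = 1

1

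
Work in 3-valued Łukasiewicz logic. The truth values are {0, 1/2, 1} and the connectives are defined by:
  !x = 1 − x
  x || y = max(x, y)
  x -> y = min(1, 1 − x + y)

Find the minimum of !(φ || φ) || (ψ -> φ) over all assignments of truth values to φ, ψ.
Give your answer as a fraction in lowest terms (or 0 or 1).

Take φ = 1/2, ψ = 1:
φ || φ = 1/2 || 1/2 = 1/2
!(φ || φ) = !1/2 = 1/2
ψ -> φ = 1 -> 1/2 = 1/2
!(φ || φ) || (ψ -> φ) = 1/2 || 1/2 = 1/2
No assignment yields a value below 1/2, so this is the minimum.

1/2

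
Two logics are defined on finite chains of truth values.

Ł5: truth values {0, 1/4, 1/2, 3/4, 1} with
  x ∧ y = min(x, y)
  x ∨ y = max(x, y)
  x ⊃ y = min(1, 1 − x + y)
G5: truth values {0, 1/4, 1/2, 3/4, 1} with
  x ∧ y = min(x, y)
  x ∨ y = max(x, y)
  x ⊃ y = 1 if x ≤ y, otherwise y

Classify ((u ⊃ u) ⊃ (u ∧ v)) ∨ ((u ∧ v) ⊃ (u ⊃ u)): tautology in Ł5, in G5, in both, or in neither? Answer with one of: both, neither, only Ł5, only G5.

In Ł5: every assignment gives 1 — tautology.
In G5: every assignment gives 1 — tautology.

both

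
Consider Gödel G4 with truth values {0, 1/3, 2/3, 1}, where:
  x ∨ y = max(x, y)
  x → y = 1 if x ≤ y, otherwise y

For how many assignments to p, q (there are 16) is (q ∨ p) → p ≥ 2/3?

p = 0, q = 0 ↦ 1  ≥
p = 0, q = 1/3 ↦ 0  <
p = 0, q = 2/3 ↦ 0  <
p = 0, q = 1 ↦ 0  <
p = 1/3, q = 0 ↦ 1  ≥
p = 1/3, q = 1/3 ↦ 1  ≥
p = 1/3, q = 2/3 ↦ 1/3  <
p = 1/3, q = 1 ↦ 1/3  <
p = 2/3, q = 0 ↦ 1  ≥
p = 2/3, q = 1/3 ↦ 1  ≥
p = 2/3, q = 2/3 ↦ 1  ≥
p = 2/3, q = 1 ↦ 2/3  ≥
p = 1, q = 0 ↦ 1  ≥
p = 1, q = 1/3 ↦ 1  ≥
p = 1, q = 2/3 ↦ 1  ≥
p = 1, q = 1 ↦ 1  ≥
So 11 of the 16 assignments meet the threshold.

11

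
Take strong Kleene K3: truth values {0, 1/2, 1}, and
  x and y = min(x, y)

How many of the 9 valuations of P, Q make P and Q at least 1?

P = 0, Q = 0 ↦ 0  <
P = 0, Q = 1/2 ↦ 0  <
P = 0, Q = 1 ↦ 0  <
P = 1/2, Q = 0 ↦ 0  <
P = 1/2, Q = 1/2 ↦ 1/2  <
P = 1/2, Q = 1 ↦ 1/2  <
P = 1, Q = 0 ↦ 0  <
P = 1, Q = 1/2 ↦ 1/2  <
P = 1, Q = 1 ↦ 1  ≥
So 1 of the 9 assignments meets the threshold.

1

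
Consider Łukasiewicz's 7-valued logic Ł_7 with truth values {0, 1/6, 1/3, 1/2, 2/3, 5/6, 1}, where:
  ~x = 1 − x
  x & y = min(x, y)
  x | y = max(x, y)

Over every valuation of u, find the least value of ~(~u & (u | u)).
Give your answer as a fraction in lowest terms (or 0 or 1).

Take u = 1/2:
~u = ~1/2 = 1/2
u | u = 1/2 | 1/2 = 1/2
~u & (u | u) = 1/2 & 1/2 = 1/2
~(~u & (u | u)) = ~1/2 = 1/2
No assignment yields a value below 1/2, so this is the minimum.

1/2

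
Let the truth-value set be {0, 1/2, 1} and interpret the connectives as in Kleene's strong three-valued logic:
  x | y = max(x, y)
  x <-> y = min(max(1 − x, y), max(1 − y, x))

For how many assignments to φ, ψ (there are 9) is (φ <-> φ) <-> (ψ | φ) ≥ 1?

4

φ = 0, ψ = 0 ↦ 0  <
φ = 0, ψ = 1/2 ↦ 1/2  <
φ = 0, ψ = 1 ↦ 1  ≥
φ = 1/2, ψ = 0 ↦ 1/2  <
φ = 1/2, ψ = 1/2 ↦ 1/2  <
φ = 1/2, ψ = 1 ↦ 1/2  <
φ = 1, ψ = 0 ↦ 1  ≥
φ = 1, ψ = 1/2 ↦ 1  ≥
φ = 1, ψ = 1 ↦ 1  ≥
So 4 of the 9 assignments meet the threshold.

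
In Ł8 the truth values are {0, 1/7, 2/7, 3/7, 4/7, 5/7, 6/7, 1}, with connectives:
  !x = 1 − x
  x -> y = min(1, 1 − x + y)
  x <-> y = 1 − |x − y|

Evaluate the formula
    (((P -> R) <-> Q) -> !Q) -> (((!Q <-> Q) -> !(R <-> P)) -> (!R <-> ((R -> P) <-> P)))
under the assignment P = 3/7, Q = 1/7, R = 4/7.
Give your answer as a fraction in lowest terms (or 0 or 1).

1

P -> R = 3/7 -> 4/7 = 1
(P -> R) <-> Q = 1 <-> 1/7 = 1/7
!Q = !1/7 = 6/7
((P -> R) <-> Q) -> !Q = 1/7 -> 6/7 = 1
!Q = !1/7 = 6/7
!Q <-> Q = 6/7 <-> 1/7 = 2/7
R <-> P = 4/7 <-> 3/7 = 6/7
!(R <-> P) = !6/7 = 1/7
(!Q <-> Q) -> !(R <-> P) = 2/7 -> 1/7 = 6/7
!R = !4/7 = 3/7
R -> P = 4/7 -> 3/7 = 6/7
(R -> P) <-> P = 6/7 <-> 3/7 = 4/7
!R <-> ((R -> P) <-> P) = 3/7 <-> 4/7 = 6/7
((!Q <-> Q) -> !(R <-> P)) -> (!R <-> ((R -> P) <-> P)) = 6/7 -> 6/7 = 1
(((P -> R) <-> Q) -> !Q) -> (((!Q <-> Q) -> !(R <-> P)) -> (!R <-> ((R -> P) <-> P))) = 1 -> 1 = 1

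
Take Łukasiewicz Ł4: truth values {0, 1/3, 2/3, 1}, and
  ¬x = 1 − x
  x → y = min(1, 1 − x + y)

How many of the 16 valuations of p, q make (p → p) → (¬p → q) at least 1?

10

p = 0, q = 0 ↦ 0  <
p = 0, q = 1/3 ↦ 1/3  <
p = 0, q = 2/3 ↦ 2/3  <
p = 0, q = 1 ↦ 1  ≥
p = 1/3, q = 0 ↦ 1/3  <
p = 1/3, q = 1/3 ↦ 2/3  <
p = 1/3, q = 2/3 ↦ 1  ≥
p = 1/3, q = 1 ↦ 1  ≥
p = 2/3, q = 0 ↦ 2/3  <
p = 2/3, q = 1/3 ↦ 1  ≥
p = 2/3, q = 2/3 ↦ 1  ≥
p = 2/3, q = 1 ↦ 1  ≥
p = 1, q = 0 ↦ 1  ≥
p = 1, q = 1/3 ↦ 1  ≥
p = 1, q = 2/3 ↦ 1  ≥
p = 1, q = 1 ↦ 1  ≥
So 10 of the 16 assignments meet the threshold.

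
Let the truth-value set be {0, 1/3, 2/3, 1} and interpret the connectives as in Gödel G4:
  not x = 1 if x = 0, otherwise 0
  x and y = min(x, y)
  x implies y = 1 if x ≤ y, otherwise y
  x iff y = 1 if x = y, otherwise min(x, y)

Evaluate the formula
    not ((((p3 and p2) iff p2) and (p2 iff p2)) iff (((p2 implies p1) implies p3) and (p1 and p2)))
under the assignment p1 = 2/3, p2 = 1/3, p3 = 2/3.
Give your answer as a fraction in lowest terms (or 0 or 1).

0

p3 and p2 = 2/3 and 1/3 = 1/3
(p3 and p2) iff p2 = 1/3 iff 1/3 = 1
p2 iff p2 = 1/3 iff 1/3 = 1
((p3 and p2) iff p2) and (p2 iff p2) = 1 and 1 = 1
p2 implies p1 = 1/3 implies 2/3 = 1
(p2 implies p1) implies p3 = 1 implies 2/3 = 2/3
p1 and p2 = 2/3 and 1/3 = 1/3
((p2 implies p1) implies p3) and (p1 and p2) = 2/3 and 1/3 = 1/3
(((p3 and p2) iff p2) and (p2 iff p2)) iff (((p2 implies p1) implies p3) and (p1 and p2)) = 1 iff 1/3 = 1/3
not ((((p3 and p2) iff p2) and (p2 iff p2)) iff (((p2 implies p1) implies p3) and (p1 and p2))) = not 1/3 = 0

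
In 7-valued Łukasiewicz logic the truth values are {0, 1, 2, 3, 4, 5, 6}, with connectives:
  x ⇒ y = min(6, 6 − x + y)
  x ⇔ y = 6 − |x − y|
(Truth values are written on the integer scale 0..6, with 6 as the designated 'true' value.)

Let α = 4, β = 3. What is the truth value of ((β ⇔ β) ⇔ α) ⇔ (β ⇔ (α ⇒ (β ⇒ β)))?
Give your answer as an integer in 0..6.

5

β ⇔ β = 3 ⇔ 3 = 6
(β ⇔ β) ⇔ α = 6 ⇔ 4 = 4
β ⇒ β = 3 ⇒ 3 = 6
α ⇒ (β ⇒ β) = 4 ⇒ 6 = 6
β ⇔ (α ⇒ (β ⇒ β)) = 3 ⇔ 6 = 3
((β ⇔ β) ⇔ α) ⇔ (β ⇔ (α ⇒ (β ⇒ β))) = 4 ⇔ 3 = 5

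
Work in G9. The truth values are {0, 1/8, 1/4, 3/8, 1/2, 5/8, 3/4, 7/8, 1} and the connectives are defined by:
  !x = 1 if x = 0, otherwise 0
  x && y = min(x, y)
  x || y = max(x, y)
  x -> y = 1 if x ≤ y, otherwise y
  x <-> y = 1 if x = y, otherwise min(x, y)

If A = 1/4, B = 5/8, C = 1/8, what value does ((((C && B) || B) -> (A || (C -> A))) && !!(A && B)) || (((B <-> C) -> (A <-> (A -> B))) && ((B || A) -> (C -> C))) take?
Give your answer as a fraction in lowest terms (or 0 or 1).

1

C && B = 1/8 && 5/8 = 1/8
(C && B) || B = 1/8 || 5/8 = 5/8
C -> A = 1/8 -> 1/4 = 1
A || (C -> A) = 1/4 || 1 = 1
((C && B) || B) -> (A || (C -> A)) = 5/8 -> 1 = 1
A && B = 1/4 && 5/8 = 1/4
!(A && B) = !1/4 = 0
!!(A && B) = !0 = 1
(((C && B) || B) -> (A || (C -> A))) && !!(A && B) = 1 && 1 = 1
B <-> C = 5/8 <-> 1/8 = 1/8
A -> B = 1/4 -> 5/8 = 1
A <-> (A -> B) = 1/4 <-> 1 = 1/4
(B <-> C) -> (A <-> (A -> B)) = 1/8 -> 1/4 = 1
B || A = 5/8 || 1/4 = 5/8
C -> C = 1/8 -> 1/8 = 1
(B || A) -> (C -> C) = 5/8 -> 1 = 1
((B <-> C) -> (A <-> (A -> B))) && ((B || A) -> (C -> C)) = 1 && 1 = 1
((((C && B) || B) -> (A || (C -> A))) && !!(A && B)) || (((B <-> C) -> (A <-> (A -> B))) && ((B || A) -> (C -> C))) = 1 || 1 = 1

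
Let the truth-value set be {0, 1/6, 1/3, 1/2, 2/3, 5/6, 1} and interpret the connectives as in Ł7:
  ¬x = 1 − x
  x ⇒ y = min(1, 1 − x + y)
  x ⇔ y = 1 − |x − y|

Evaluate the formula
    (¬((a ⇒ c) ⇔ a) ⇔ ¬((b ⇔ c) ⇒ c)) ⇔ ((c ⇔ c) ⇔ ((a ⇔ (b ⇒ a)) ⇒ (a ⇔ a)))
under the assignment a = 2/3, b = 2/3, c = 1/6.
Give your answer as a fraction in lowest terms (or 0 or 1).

5/6

a ⇒ c = 2/3 ⇒ 1/6 = 1/2
(a ⇒ c) ⇔ a = 1/2 ⇔ 2/3 = 5/6
¬((a ⇒ c) ⇔ a) = ¬5/6 = 1/6
b ⇔ c = 2/3 ⇔ 1/6 = 1/2
(b ⇔ c) ⇒ c = 1/2 ⇒ 1/6 = 2/3
¬((b ⇔ c) ⇒ c) = ¬2/3 = 1/3
¬((a ⇒ c) ⇔ a) ⇔ ¬((b ⇔ c) ⇒ c) = 1/6 ⇔ 1/3 = 5/6
c ⇔ c = 1/6 ⇔ 1/6 = 1
b ⇒ a = 2/3 ⇒ 2/3 = 1
a ⇔ (b ⇒ a) = 2/3 ⇔ 1 = 2/3
a ⇔ a = 2/3 ⇔ 2/3 = 1
(a ⇔ (b ⇒ a)) ⇒ (a ⇔ a) = 2/3 ⇒ 1 = 1
(c ⇔ c) ⇔ ((a ⇔ (b ⇒ a)) ⇒ (a ⇔ a)) = 1 ⇔ 1 = 1
(¬((a ⇒ c) ⇔ a) ⇔ ¬((b ⇔ c) ⇒ c)) ⇔ ((c ⇔ c) ⇔ ((a ⇔ (b ⇒ a)) ⇒ (a ⇔ a))) = 5/6 ⇔ 1 = 5/6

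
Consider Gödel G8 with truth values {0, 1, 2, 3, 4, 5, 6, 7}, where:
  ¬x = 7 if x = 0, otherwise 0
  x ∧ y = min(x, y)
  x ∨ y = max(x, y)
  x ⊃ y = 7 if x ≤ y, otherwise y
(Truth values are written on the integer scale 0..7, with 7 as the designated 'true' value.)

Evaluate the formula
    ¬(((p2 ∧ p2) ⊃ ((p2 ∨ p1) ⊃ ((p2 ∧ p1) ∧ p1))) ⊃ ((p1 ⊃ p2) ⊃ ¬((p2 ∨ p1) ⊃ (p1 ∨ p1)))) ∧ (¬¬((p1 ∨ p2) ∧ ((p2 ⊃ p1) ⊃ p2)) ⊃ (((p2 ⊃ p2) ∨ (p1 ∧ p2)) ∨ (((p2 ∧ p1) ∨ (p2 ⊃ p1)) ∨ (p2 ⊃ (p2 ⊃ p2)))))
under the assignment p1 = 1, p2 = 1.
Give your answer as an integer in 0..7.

7

p2 ∧ p2 = 1 ∧ 1 = 1
p2 ∨ p1 = 1 ∨ 1 = 1
p2 ∧ p1 = 1 ∧ 1 = 1
(p2 ∧ p1) ∧ p1 = 1 ∧ 1 = 1
(p2 ∨ p1) ⊃ ((p2 ∧ p1) ∧ p1) = 1 ⊃ 1 = 7
(p2 ∧ p2) ⊃ ((p2 ∨ p1) ⊃ ((p2 ∧ p1) ∧ p1)) = 1 ⊃ 7 = 7
p1 ⊃ p2 = 1 ⊃ 1 = 7
p2 ∨ p1 = 1 ∨ 1 = 1
p1 ∨ p1 = 1 ∨ 1 = 1
(p2 ∨ p1) ⊃ (p1 ∨ p1) = 1 ⊃ 1 = 7
¬((p2 ∨ p1) ⊃ (p1 ∨ p1)) = ¬7 = 0
(p1 ⊃ p2) ⊃ ¬((p2 ∨ p1) ⊃ (p1 ∨ p1)) = 7 ⊃ 0 = 0
((p2 ∧ p2) ⊃ ((p2 ∨ p1) ⊃ ((p2 ∧ p1) ∧ p1))) ⊃ ((p1 ⊃ p2) ⊃ ¬((p2 ∨ p1) ⊃ (p1 ∨ p1))) = 7 ⊃ 0 = 0
¬(((p2 ∧ p2) ⊃ ((p2 ∨ p1) ⊃ ((p2 ∧ p1) ∧ p1))) ⊃ ((p1 ⊃ p2) ⊃ ¬((p2 ∨ p1) ⊃ (p1 ∨ p1)))) = ¬0 = 7
p1 ∨ p2 = 1 ∨ 1 = 1
p2 ⊃ p1 = 1 ⊃ 1 = 7
(p2 ⊃ p1) ⊃ p2 = 7 ⊃ 1 = 1
(p1 ∨ p2) ∧ ((p2 ⊃ p1) ⊃ p2) = 1 ∧ 1 = 1
¬((p1 ∨ p2) ∧ ((p2 ⊃ p1) ⊃ p2)) = ¬1 = 0
¬¬((p1 ∨ p2) ∧ ((p2 ⊃ p1) ⊃ p2)) = ¬0 = 7
p2 ⊃ p2 = 1 ⊃ 1 = 7
p1 ∧ p2 = 1 ∧ 1 = 1
(p2 ⊃ p2) ∨ (p1 ∧ p2) = 7 ∨ 1 = 7
p2 ∧ p1 = 1 ∧ 1 = 1
p2 ⊃ p1 = 1 ⊃ 1 = 7
(p2 ∧ p1) ∨ (p2 ⊃ p1) = 1 ∨ 7 = 7
p2 ⊃ p2 = 1 ⊃ 1 = 7
p2 ⊃ (p2 ⊃ p2) = 1 ⊃ 7 = 7
((p2 ∧ p1) ∨ (p2 ⊃ p1)) ∨ (p2 ⊃ (p2 ⊃ p2)) = 7 ∨ 7 = 7
((p2 ⊃ p2) ∨ (p1 ∧ p2)) ∨ (((p2 ∧ p1) ∨ (p2 ⊃ p1)) ∨ (p2 ⊃ (p2 ⊃ p2))) = 7 ∨ 7 = 7
¬¬((p1 ∨ p2) ∧ ((p2 ⊃ p1) ⊃ p2)) ⊃ (((p2 ⊃ p2) ∨ (p1 ∧ p2)) ∨ (((p2 ∧ p1) ∨ (p2 ⊃ p1)) ∨ (p2 ⊃ (p2 ⊃ p2)))) = 7 ⊃ 7 = 7
¬(((p2 ∧ p2) ⊃ ((p2 ∨ p1) ⊃ ((p2 ∧ p1) ∧ p1))) ⊃ ((p1 ⊃ p2) ⊃ ¬((p2 ∨ p1) ⊃ (p1 ∨ p1)))) ∧ (¬¬((p1 ∨ p2) ∧ ((p2 ⊃ p1) ⊃ p2)) ⊃ (((p2 ⊃ p2) ∨ (p1 ∧ p2)) ∨ (((p2 ∧ p1) ∨ (p2 ⊃ p1)) ∨ (p2 ⊃ (p2 ⊃ p2))))) = 7 ∧ 7 = 7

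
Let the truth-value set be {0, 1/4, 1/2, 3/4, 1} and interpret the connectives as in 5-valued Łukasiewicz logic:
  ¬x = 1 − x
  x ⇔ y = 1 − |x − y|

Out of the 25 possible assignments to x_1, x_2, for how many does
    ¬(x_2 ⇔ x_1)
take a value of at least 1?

2

value 1: 2 assignments (counts)
value 3/4: 4 assignments
value 1/2: 6 assignments
value 1/4: 8 assignments
value 0: 5 assignments
So 2 of the 25 assignments meet the threshold.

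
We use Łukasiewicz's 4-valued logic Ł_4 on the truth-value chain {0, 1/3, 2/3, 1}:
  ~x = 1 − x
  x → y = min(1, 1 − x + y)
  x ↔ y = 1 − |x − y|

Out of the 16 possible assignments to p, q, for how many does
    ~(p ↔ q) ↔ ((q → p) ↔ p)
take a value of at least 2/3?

12

p = 0, q = 0 ↦ 1  ≥
p = 0, q = 1/3 ↦ 1  ≥
p = 0, q = 2/3 ↦ 1  ≥
p = 0, q = 1 ↦ 1  ≥
p = 1/3, q = 0 ↦ 1  ≥
p = 1/3, q = 1/3 ↦ 2/3  ≥
p = 1/3, q = 2/3 ↦ 2/3  ≥
p = 1/3, q = 1 ↦ 2/3  ≥
p = 2/3, q = 0 ↦ 1  ≥
p = 2/3, q = 1/3 ↦ 2/3  ≥
p = 2/3, q = 2/3 ↦ 1/3  <
p = 2/3, q = 1 ↦ 1/3  <
p = 1, q = 0 ↦ 1  ≥
p = 1, q = 1/3 ↦ 2/3  ≥
p = 1, q = 2/3 ↦ 1/3  <
p = 1, q = 1 ↦ 0  <
So 12 of the 16 assignments meet the threshold.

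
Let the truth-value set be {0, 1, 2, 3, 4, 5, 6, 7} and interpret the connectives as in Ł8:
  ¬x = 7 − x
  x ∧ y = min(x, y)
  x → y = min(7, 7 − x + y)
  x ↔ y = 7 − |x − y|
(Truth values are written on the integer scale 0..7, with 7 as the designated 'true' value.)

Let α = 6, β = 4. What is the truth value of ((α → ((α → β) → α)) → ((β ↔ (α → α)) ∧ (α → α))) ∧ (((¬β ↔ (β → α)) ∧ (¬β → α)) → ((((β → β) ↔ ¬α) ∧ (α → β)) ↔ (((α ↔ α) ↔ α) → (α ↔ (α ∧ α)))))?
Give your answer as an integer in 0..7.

α → β = 6 → 4 = 5
(α → β) → α = 5 → 6 = 7
α → ((α → β) → α) = 6 → 7 = 7
α → α = 6 → 6 = 7
β ↔ (α → α) = 4 ↔ 7 = 4
α → α = 6 → 6 = 7
(β ↔ (α → α)) ∧ (α → α) = 4 ∧ 7 = 4
(α → ((α → β) → α)) → ((β ↔ (α → α)) ∧ (α → α)) = 7 → 4 = 4
¬β = ¬4 = 3
β → α = 4 → 6 = 7
¬β ↔ (β → α) = 3 ↔ 7 = 3
¬β = ¬4 = 3
¬β → α = 3 → 6 = 7
(¬β ↔ (β → α)) ∧ (¬β → α) = 3 ∧ 7 = 3
β → β = 4 → 4 = 7
¬α = ¬6 = 1
(β → β) ↔ ¬α = 7 ↔ 1 = 1
α → β = 6 → 4 = 5
((β → β) ↔ ¬α) ∧ (α → β) = 1 ∧ 5 = 1
α ↔ α = 6 ↔ 6 = 7
(α ↔ α) ↔ α = 7 ↔ 6 = 6
α ∧ α = 6 ∧ 6 = 6
α ↔ (α ∧ α) = 6 ↔ 6 = 7
((α ↔ α) ↔ α) → (α ↔ (α ∧ α)) = 6 → 7 = 7
(((β → β) ↔ ¬α) ∧ (α → β)) ↔ (((α ↔ α) ↔ α) → (α ↔ (α ∧ α))) = 1 ↔ 7 = 1
((¬β ↔ (β → α)) ∧ (¬β → α)) → ((((β → β) ↔ ¬α) ∧ (α → β)) ↔ (((α ↔ α) ↔ α) → (α ↔ (α ∧ α)))) = 3 → 1 = 5
((α → ((α → β) → α)) → ((β ↔ (α → α)) ∧ (α → α))) ∧ (((¬β ↔ (β → α)) ∧ (¬β → α)) → ((((β → β) ↔ ¬α) ∧ (α → β)) ↔ (((α ↔ α) ↔ α) → (α ↔ (α ∧ α))))) = 4 ∧ 5 = 4

4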